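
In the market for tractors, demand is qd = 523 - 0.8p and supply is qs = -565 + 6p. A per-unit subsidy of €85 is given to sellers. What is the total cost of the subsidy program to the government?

Pre-subsidy: 523 - 0.8p = -565 + 6p gives p* = 160, q* = 395.
With the subsidy, sellers receive ps = pb + 85 for each unit, where pb is the price buyers pay.
Supply in terms of pb becomes qs = -565 + 6(pb + 85) = -55 + 6pb. Setting this equal to demand: 523 - 0.8pb = -55 + 6pb, so pb = 85.
Sellers receive ps = 85 + 85 = 170; q' = 523 − 0.8·85 = 455.
Government outlay = subsidy × quantity = 85 × 455 = 38675.

Government cost = €38675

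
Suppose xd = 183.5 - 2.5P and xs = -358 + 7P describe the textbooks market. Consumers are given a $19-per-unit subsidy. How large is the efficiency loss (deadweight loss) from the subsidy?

Pre-subsidy: 183.5 - 2.5P = -358 + 7P gives P* = 57, x* = 41.
With the rebate, buyers effectively pay Pb = Ps − 19, where Ps is the price sellers receive.
Demand in terms of Ps becomes xd = 183.5 − 2.5(Ps − 19) = 231 - 2.5Ps. Setting this equal to supply: 231 - 2.5Ps = -358 + 7Ps, so Ps = 62.
Buyers pay Pb = 62 − 19 = 43; x' = -358 + 7·62 = 76.
The subsidy expands output by 76 − 41 = 35 past the efficient level; on those units the gap between marginal cost and willingness to pay runs from 0 up to 19.
DWL = ½ × 19 × 35 = 332.5.

Deadweight loss = $332.5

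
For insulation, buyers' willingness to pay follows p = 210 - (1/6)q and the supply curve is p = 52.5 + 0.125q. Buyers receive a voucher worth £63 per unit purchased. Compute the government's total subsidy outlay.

Government cost = £47628

Pre-subsidy: 210 - (1/6)q = 52.5 + 0.125q gives q* = 540 and p* = 120.
With the rebate, buyers effectively pay pb = ps − 63, where ps is the price sellers receive.
On the curves, pb = 210 - (1/6)q and ps = 52.5 + 0.125q; the wedge ps − pb = 63 gives 52.5 + 0.125q − (210 - (1/6)q) = 63, so q' = 756.
Then pb = 210 − (1/6)·756 = 84 and ps = 52.5 + 0.125·756 = 147.
Government outlay = subsidy × quantity = 63 × 756 = 47628.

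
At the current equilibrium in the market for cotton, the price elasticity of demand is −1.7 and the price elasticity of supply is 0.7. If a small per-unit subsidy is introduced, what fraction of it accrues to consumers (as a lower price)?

For a small subsidy around the equilibrium, the benefit split depends on the relative slopes, which at a point are proportional to the elasticities.
Buyer share = εs/(εs + |εd|) = 0.7/(0.7 + 1.7) = 7/24; seller share = |εd|/(εs + |εd|) = 17/24.

Consumer share = 7/24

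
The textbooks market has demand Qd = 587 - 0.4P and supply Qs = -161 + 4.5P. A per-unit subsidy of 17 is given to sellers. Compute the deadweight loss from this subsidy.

Deadweight loss = 2601/49

Pre-subsidy: 587 - 0.4P = -161 + 4.5P gives P* = 7480/49, Q* = 25771/49.
With the subsidy, sellers receive Ps = Pb + 17 for each unit, where Pb is the price buyers pay.
Supply in terms of Pb becomes Qs = -161 + 4.5(Pb + 17) = -84.5 + 4.5Pb. Setting this equal to demand: 587 - 0.4Pb = -84.5 + 4.5Pb, so Pb = 6715/49.
Sellers receive Ps = 6715/49 + 17 = 7548/49; Q' = 587 − 0.4·(6715/49) = 26077/49.
The subsidy expands output by 26077/49 − 25771/49 = 306/49 past the efficient level; on those units the gap between marginal cost and willingness to pay runs from 0 up to 17.
DWL = ½ × 17 × 306/49 = 2601/49.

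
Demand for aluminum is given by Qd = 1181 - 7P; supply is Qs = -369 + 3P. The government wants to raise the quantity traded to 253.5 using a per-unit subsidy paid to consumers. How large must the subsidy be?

Required subsidy s = 75 per unit

At Q = 253.5, invert demand for the buyer price: Pb = (1181 − 253.5)/7 = 132.5; invert supply for the seller price: Ps = (253.5 − (-369))/3 = 207.5.
The subsidy must fill the gap: s = Ps − Pb = 207.5 − 132.5 = 75.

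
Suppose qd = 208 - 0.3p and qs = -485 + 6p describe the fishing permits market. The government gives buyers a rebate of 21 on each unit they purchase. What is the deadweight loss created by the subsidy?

Deadweight loss = 63

Pre-subsidy: 208 - 0.3p = -485 + 6p gives p* = 110, q* = 175.
With the rebate, buyers effectively pay pb = ps − 21, where ps is the price sellers receive.
Demand in terms of ps becomes qd = 208 − 0.3(ps − 21) = 214.3 - 0.3ps. Setting this equal to supply: 214.3 - 0.3ps = -485 + 6ps, so ps = 111.
Buyers pay pb = 111 − 21 = 90; q' = -485 + 6·111 = 181.
The subsidy expands output by 181 − 175 = 6 past the efficient level; on those units the gap between marginal cost and willingness to pay runs from 0 up to 21.
DWL = ½ × 21 × 6 = 63.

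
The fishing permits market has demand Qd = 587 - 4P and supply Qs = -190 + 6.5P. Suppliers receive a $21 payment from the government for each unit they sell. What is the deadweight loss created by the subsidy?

Deadweight loss = $546

Pre-subsidy: 587 - 4P = -190 + 6.5P gives P* = 74, Q* = 291.
With the subsidy, sellers receive Ps = Pb + 21 for each unit, where Pb is the price buyers pay.
Supply in terms of Pb becomes Qs = -190 + 6.5(Pb + 21) = -53.5 + 6.5Pb. Setting this equal to demand: 587 - 4Pb = -53.5 + 6.5Pb, so Pb = 61.
Sellers receive Ps = 61 + 21 = 82; Q' = 587 − 4·61 = 343.
The subsidy expands output by 343 − 291 = 52 past the efficient level; on those units the gap between marginal cost and willingness to pay runs from 0 up to 21.
DWL = ½ × 21 × 52 = 546.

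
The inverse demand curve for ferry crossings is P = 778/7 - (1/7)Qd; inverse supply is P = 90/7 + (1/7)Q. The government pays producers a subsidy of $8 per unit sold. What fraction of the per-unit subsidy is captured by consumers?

Consumer share = 0.5

Pre-subsidy: 778/7 - (1/7)Q = 90/7 + (1/7)Q gives Q* = 344 and P* = 62.
With the subsidy, sellers receive Ps = Pb + 8 for each unit, where Pb is the price buyers pay.
On the curves, Pb = 778/7 - (1/7)Q and Ps = 90/7 + (1/7)Q; the wedge Ps − Pb = 8 gives 90/7 + (1/7)Q − (778/7 - (1/7)Q) = 8, so Q' = 372.
Then Pb = 778/7 − (1/7)·372 = 58 and Ps = 90/7 + (1/7)·372 = 66.
Buyers' price falls by P* − Pb = 62 − 58 = 4; sellers' price rises by Ps − P* = 66 − 62 = 4.
So consumers capture 4/8 = 0.5 of each unit of subsidy.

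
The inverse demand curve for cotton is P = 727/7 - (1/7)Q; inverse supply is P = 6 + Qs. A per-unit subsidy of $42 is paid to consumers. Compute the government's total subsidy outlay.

Government cost = $5139.75

Pre-subsidy: 727/7 - (1/7)Q = 6 + Q gives Q* = 85.625 and P* = 91.625.
With the rebate, buyers effectively pay Pb = Ps − 42, where Ps is the price sellers receive.
On the curves, Pb = 727/7 - (1/7)Q and Ps = 6 + Q; the wedge Ps − Pb = 42 gives 6 + Q − (727/7 - (1/7)Q) = 42, so Q' = 122.375.
Then Pb = 727/7 − (1/7)·122.375 = 86.375 and Ps = 6 + 1·122.375 = 128.375.
Government outlay = subsidy × quantity = 42 × 122.375 = 5139.75.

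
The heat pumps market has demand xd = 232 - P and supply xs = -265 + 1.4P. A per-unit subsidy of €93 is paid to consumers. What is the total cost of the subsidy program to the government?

Pre-subsidy: 232 - P = -265 + 1.4P gives P* = 2485/12, x* = 299/12.
With the rebate, buyers effectively pay Pb = Ps − 93, where Ps is the price sellers receive.
Demand in terms of Ps becomes xd = 232 − 1(Ps − 93) = 325 - Ps. Setting this equal to supply: 325 - Ps = -265 + 1.4Ps, so Ps = 1475/6.
Buyers pay Pb = 1475/6 − 93 = 917/6; x' = -265 + 1.4·(1475/6) = 475/6.
Government outlay = subsidy × quantity = 93 × 475/6 = 7362.5.

Government cost = €7362.5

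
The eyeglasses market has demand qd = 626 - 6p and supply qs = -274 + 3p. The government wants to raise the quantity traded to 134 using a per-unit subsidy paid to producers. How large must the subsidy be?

At q = 134, invert demand for the buyer price: pb = (626 − 134)/6 = 82; invert supply for the seller price: ps = (134 − (-274))/3 = 136.
The subsidy must fill the gap: s = ps − pb = 136 − 82 = 54.

Required subsidy s = 54 per unit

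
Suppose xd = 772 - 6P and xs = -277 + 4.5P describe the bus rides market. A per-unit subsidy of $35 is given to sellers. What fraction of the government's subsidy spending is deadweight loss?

Pre-subsidy: 772 - 6P = -277 + 4.5P gives P* = 2098/21, x* = 1208/7.
With the subsidy, sellers receive Ps = Pb + 35 for each unit, where Pb is the price buyers pay.
Supply in terms of Pb becomes xs = -277 + 4.5(Pb + 35) = -119.5 + 4.5Pb. Setting this equal to demand: 772 - 6Pb = -119.5 + 4.5Pb, so Pb = 1783/21.
Sellers receive Ps = 1783/21 + 35 = 2518/21; x' = 772 − 6·(1783/21) = 1838/7.
ΔCS = ½(1208/7 + 1838/7)(2098/21 − 1783/21) = 22845/7; ΔPS = ½(1208/7 + 1838/7)(2518/21 − 2098/21) = 30460/7.
Government spending = 35 × 1838/7 = 9190.
DWL = ½ × 35 × (1838/7 − 1208/7) = 1575; fraction = 1575 / 9190 = 315/1838.

DWL / government spending = 315/1838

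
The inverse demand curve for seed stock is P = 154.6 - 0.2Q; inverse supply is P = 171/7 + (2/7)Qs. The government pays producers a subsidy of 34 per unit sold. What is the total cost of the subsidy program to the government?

Pre-subsidy: 154.6 - 0.2Q = 171/7 + (2/7)Q gives Q* = 268 and P* = 101.
With the subsidy, sellers receive Ps = Pb + 34 for each unit, where Pb is the price buyers pay.
On the curves, Pb = 154.6 - 0.2Q and Ps = 171/7 + (2/7)Q; the wedge Ps − Pb = 34 gives 171/7 + (2/7)Q − (154.6 - 0.2Q) = 34, so Q' = 338.
Then Pb = 154.6 − 0.2·338 = 87 and Ps = 171/7 + (2/7)·338 = 121.
Government outlay = subsidy × quantity = 34 × 338 = 11492.

Government cost = 11492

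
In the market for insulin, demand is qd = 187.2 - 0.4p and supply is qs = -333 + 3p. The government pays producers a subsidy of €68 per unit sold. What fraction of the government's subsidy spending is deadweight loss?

Pre-subsidy: 187.2 - 0.4p = -333 + 3p gives p* = 153, q* = 126.
With the subsidy, sellers receive ps = pb + 68 for each unit, where pb is the price buyers pay.
Supply in terms of pb becomes qs = -333 + 3(pb + 68) = -129 + 3pb. Setting this equal to demand: 187.2 - 0.4pb = -129 + 3pb, so pb = 93.
Sellers receive ps = 93 + 68 = 161; q' = 187.2 − 0.4·93 = 150.
ΔCS = ½(126 + 150)(153 − 93) = 8280; ΔPS = ½(126 + 150)(161 − 153) = 1104.
Government spending = 68 × 150 = 10200.
DWL = ½ × 68 × (150 − 126) = 816; fraction = 816 / 10200 = 0.08.

DWL / government spending = 0.08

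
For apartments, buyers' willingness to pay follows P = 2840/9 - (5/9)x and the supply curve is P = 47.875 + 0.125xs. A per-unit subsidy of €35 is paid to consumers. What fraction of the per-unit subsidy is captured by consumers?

Consumer share = 40/49

Pre-subsidy: 2840/9 - (5/9)x = 47.875 + 0.125x gives x* = 19273/49 and P* = 4755/49.
With the rebate, buyers effectively pay Pb = Ps − 35, where Ps is the price sellers receive.
On the curves, Pb = 2840/9 - (5/9)x and Ps = 47.875 + 0.125x; the wedge Ps − Pb = 35 gives 47.875 + 0.125x − (2840/9 - (5/9)x) = 35, so x' = 21793/49.
Then Pb = 2840/9 − (5/9)·(21793/49) = 3355/49 and Ps = 47.875 + 0.125·(21793/49) = 5070/49.
Buyers' price falls by P* − Pb = 4755/49 − 3355/49 = 200/7; sellers' price rises by Ps − P* = 5070/49 − 4755/49 = 45/7.
So consumers capture (200/7)/35 = 40/49 of each unit of subsidy.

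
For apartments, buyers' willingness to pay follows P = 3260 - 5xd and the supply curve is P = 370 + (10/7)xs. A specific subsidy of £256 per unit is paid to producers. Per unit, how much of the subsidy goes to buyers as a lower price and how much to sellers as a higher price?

Pre-subsidy: 3260 - 5x = 370 + (10/7)x gives x* = 4046/9 and P* = 9110/9.
With the subsidy, sellers receive Ps = Pb + 256 for each unit, where Pb is the price buyers pay.
On the curves, Pb = 3260 - 5x and Ps = 370 + (10/7)x; the wedge Ps − Pb = 256 gives 370 + (10/7)x − (3260 - 5x) = 256, so x' = 22022/45.
Then Pb = 3260 − 5·(22022/45) = 7318/9 and Ps = 370 + (10/7)·(22022/45) = 9622/9.
Buyers' price falls by P* − Pb = 9110/9 − 7318/9 = 1792/9; sellers' price rises by Ps − P* = 9622/9 − 9110/9 = 512/9.

Buyers gain 1792/9 per unit; sellers gain 512/9 per unit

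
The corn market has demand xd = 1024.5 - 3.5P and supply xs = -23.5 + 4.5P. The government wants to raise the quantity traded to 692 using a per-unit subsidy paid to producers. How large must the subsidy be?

Required subsidy s = 64 per unit

At x = 692, invert demand for the buyer price: Pb = (1024.5 − 692)/3.5 = 95; invert supply for the seller price: Ps = (692 − (-23.5))/4.5 = 159.
The subsidy must fill the gap: s = Ps − Pb = 159 − 95 = 64.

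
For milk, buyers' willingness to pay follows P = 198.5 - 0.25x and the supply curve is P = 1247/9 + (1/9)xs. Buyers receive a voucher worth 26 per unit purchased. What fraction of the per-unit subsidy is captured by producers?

Pre-subsidy: 198.5 - 0.25x = 1247/9 + (1/9)x gives x* = 166 and P* = 157.
With the rebate, buyers effectively pay Pb = Ps − 26, where Ps is the price sellers receive.
On the curves, Pb = 198.5 - 0.25x and Ps = 1247/9 + (1/9)x; the wedge Ps − Pb = 26 gives 1247/9 + (1/9)x − (198.5 - 0.25x) = 26, so x' = 238.
Then Pb = 198.5 − 0.25·238 = 139 and Ps = 1247/9 + (1/9)·238 = 165.
Buyers' price falls by P* − Pb = 157 − 139 = 18; sellers' price rises by Ps − P* = 165 − 157 = 8.
So producers capture 8/26 = 4/13 of each unit of subsidy.

Producer share = 4/13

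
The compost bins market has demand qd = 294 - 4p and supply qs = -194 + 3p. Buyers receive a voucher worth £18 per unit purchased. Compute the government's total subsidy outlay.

Government cost = £828

Pre-subsidy: 294 - 4p = -194 + 3p gives p* = 488/7, q* = 106/7.
With the rebate, buyers effectively pay pb = ps − 18, where ps is the price sellers receive.
Demand in terms of ps becomes qd = 294 − 4(ps − 18) = 366 - 4ps. Setting this equal to supply: 366 - 4ps = -194 + 3ps, so ps = 80.
Buyers pay pb = 80 − 18 = 62; q' = -194 + 3·80 = 46.
Government outlay = subsidy × quantity = 18 × 46 = 828.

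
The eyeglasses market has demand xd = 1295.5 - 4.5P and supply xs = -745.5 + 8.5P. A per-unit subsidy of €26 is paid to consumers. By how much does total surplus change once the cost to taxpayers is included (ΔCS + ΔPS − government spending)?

Net change in total surplus = -€994.5

Pre-subsidy: 1295.5 - 4.5P = -745.5 + 8.5P gives P* = 157, x* = 589.
With the rebate, buyers effectively pay Pb = Ps − 26, where Ps is the price sellers receive.
Demand in terms of Ps becomes xd = 1295.5 − 4.5(Ps − 26) = 1412.5 - 4.5Ps. Setting this equal to supply: 1412.5 - 4.5Ps = -745.5 + 8.5Ps, so Ps = 166.
Buyers pay Pb = 166 − 26 = 140; x' = -745.5 + 8.5·166 = 665.5.
ΔCS = ½(589 + 665.5)(157 − 140) = 10663.25; ΔPS = ½(589 + 665.5)(166 − 157) = 5645.25.
Government spending = 26 × 665.5 = 17303.
Net change = 10663.25 + 5645.25 − 17303 = -994.5. The loss equals the DWL triangle ½·26·76.5.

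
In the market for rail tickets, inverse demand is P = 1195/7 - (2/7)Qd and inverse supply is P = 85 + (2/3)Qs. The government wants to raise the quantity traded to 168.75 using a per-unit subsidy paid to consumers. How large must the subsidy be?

Required subsidy s = 75 per unit

At Q = 168.75, from the demand curve buyers pay Pb = 1195/7 − (2/7)·168.75 = 122.5; from the supply curve sellers need Ps = 85 + (2/3)·168.75 = 197.5.
The subsidy must fill the gap: s = Ps − Pb = 197.5 − 122.5 = 75.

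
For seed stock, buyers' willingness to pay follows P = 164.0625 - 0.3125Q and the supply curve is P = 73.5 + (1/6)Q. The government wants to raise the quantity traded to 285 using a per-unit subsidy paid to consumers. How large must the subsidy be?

At Q = 285, from the demand curve buyers pay Pb = 164.0625 − 0.3125·285 = 75; from the supply curve sellers need Ps = 73.5 + (1/6)·285 = 121.
The subsidy must fill the gap: s = Ps − Pb = 121 − 75 = 46.

Required subsidy s = 46 per unit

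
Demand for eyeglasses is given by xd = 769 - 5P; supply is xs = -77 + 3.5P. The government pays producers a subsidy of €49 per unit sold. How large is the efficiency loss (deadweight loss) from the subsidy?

Deadweight loss = 84035/34

Pre-subsidy: 769 - 5P = -77 + 3.5P gives P* = 1692/17, x* = 4613/17.
With the subsidy, sellers receive Ps = Pb + 49 for each unit, where Pb is the price buyers pay.
Supply in terms of Pb becomes xs = -77 + 3.5(Pb + 49) = 94.5 + 3.5Pb. Setting this equal to demand: 769 - 5Pb = 94.5 + 3.5Pb, so Pb = 1349/17.
Sellers receive Ps = 1349/17 + 49 = 2182/17; x' = 769 − 5·(1349/17) = 6328/17.
The subsidy expands output by 6328/17 − 4613/17 = 1715/17 past the efficient level; on those units the gap between marginal cost and willingness to pay runs from 0 up to 49.
DWL = ½ × 49 × 1715/17 = 84035/34.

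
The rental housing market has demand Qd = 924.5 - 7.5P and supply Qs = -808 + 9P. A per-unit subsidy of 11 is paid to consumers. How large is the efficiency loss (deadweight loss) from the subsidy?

Pre-subsidy: 924.5 - 7.5P = -808 + 9P gives P* = 105, Q* = 137.
With the rebate, buyers effectively pay Pb = Ps − 11, where Ps is the price sellers receive.
Demand in terms of Ps becomes Qd = 924.5 − 7.5(Ps − 11) = 1007 - 7.5Ps. Setting this equal to supply: 1007 - 7.5Ps = -808 + 9Ps, so Ps = 110.
Buyers pay Pb = 110 − 11 = 99; Q' = -808 + 9·110 = 182.
The subsidy expands output by 182 − 137 = 45 past the efficient level; on those units the gap between marginal cost and willingness to pay runs from 0 up to 11.
DWL = ½ × 11 × 45 = 247.5.

Deadweight loss = 247.5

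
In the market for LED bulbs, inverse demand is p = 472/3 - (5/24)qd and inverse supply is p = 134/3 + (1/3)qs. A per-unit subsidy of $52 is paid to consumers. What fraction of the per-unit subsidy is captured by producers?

Producer share = 8/13

Pre-subsidy: 472/3 - (5/24)q = 134/3 + (1/3)q gives q* = 208 and p* = 114.
With the rebate, buyers effectively pay pb = ps − 52, where ps is the price sellers receive.
On the curves, pb = 472/3 - (5/24)q and ps = 134/3 + (1/3)q; the wedge ps − pb = 52 gives 134/3 + (1/3)q − (472/3 - (5/24)q) = 52, so q' = 304.
Then pb = 472/3 − (5/24)·304 = 94 and ps = 134/3 + (1/3)·304 = 146.
Buyers' price falls by p* − pb = 114 − 94 = 20; sellers' price rises by ps − p* = 146 − 114 = 32.
So producers capture 32/52 = 8/13 of each unit of subsidy.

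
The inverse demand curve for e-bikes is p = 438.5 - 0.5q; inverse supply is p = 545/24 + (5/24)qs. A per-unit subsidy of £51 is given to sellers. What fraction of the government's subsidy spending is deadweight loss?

DWL / government spending = 36/659

Pre-subsidy: 438.5 - 0.5q = 545/24 + (5/24)q gives q* = 587 and p* = 145.
With the subsidy, sellers receive ps = pb + 51 for each unit, where pb is the price buyers pay.
On the curves, pb = 438.5 - 0.5q and ps = 545/24 + (5/24)q; the wedge ps − pb = 51 gives 545/24 + (5/24)q − (438.5 - 0.5q) = 51, so q' = 659.
Then pb = 438.5 − 0.5·659 = 109 and ps = 545/24 + (5/24)·659 = 160.
ΔCS = ½(587 + 659)(145 − 109) = 22428; ΔPS = ½(587 + 659)(160 − 145) = 9345.
Government spending = 51 × 659 = 33609.
DWL = ½ × 51 × (659 − 587) = 1836; fraction = 1836 / 33609 = 36/659.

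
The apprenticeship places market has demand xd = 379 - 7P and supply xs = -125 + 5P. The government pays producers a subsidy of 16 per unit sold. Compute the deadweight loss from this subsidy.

Deadweight loss = 1120/3

Pre-subsidy: 379 - 7P = -125 + 5P gives P* = 42, x* = 85.
With the subsidy, sellers receive Ps = Pb + 16 for each unit, where Pb is the price buyers pay.
Supply in terms of Pb becomes xs = -125 + 5(Pb + 16) = -45 + 5Pb. Setting this equal to demand: 379 - 7Pb = -45 + 5Pb, so Pb = 106/3.
Sellers receive Ps = 106/3 + 16 = 154/3; x' = 379 − 7·(106/3) = 395/3.
The subsidy expands output by 395/3 − 85 = 140/3 past the efficient level; on those units the gap between marginal cost and willingness to pay runs from 0 up to 16.
DWL = ½ × 16 × 140/3 = 1120/3.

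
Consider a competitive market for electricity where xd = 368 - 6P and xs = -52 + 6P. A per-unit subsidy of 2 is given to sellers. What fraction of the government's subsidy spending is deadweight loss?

Pre-subsidy: 368 - 6P = -52 + 6P gives P* = 35, x* = 158.
With the subsidy, sellers receive Ps = Pb + 2 for each unit, where Pb is the price buyers pay.
Supply in terms of Pb becomes xs = -52 + 6(Pb + 2) = -40 + 6Pb. Setting this equal to demand: 368 - 6Pb = -40 + 6Pb, so Pb = 34.
Sellers receive Ps = 34 + 2 = 36; x' = 368 − 6·34 = 164.
ΔCS = ½(158 + 164)(35 − 34) = 161; ΔPS = ½(158 + 164)(36 − 35) = 161.
Government spending = 2 × 164 = 328.
DWL = ½ × 2 × (164 − 158) = 6; fraction = 6 / 328 = 3/164.

DWL / government spending = 3/164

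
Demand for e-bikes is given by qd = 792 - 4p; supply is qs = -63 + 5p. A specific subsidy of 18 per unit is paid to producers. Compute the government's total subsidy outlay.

Pre-subsidy: 792 - 4p = -63 + 5p gives p* = 95, q* = 412.
With the subsidy, sellers receive ps = pb + 18 for each unit, where pb is the price buyers pay.
Supply in terms of pb becomes qs = -63 + 5(pb + 18) = 27 + 5pb. Setting this equal to demand: 792 - 4pb = 27 + 5pb, so pb = 85.
Sellers receive ps = 85 + 18 = 103; q' = 792 − 4·85 = 452.
Government outlay = subsidy × quantity = 18 × 452 = 8136.

Government cost = 8136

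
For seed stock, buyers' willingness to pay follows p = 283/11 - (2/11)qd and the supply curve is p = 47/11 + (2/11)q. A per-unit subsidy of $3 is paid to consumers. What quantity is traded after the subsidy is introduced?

Pre-subsidy: 283/11 - (2/11)q = 47/11 + (2/11)q gives q* = 59 and p* = 15.
With the rebate, buyers effectively pay pb = ps − 3, where ps is the price sellers receive.
On the curves, pb = 283/11 - (2/11)q and ps = 47/11 + (2/11)q; the wedge ps − pb = 3 gives 47/11 + (2/11)q − (283/11 - (2/11)q) = 3, so q' = 67.25.
Then pb = 283/11 − (2/11)·67.25 = 13.5 and ps = 47/11 + (2/11)·67.25 = 16.5.

q' = 67.25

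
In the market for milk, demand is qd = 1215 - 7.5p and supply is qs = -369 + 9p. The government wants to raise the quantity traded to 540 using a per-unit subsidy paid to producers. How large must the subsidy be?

At q = 540, invert demand for the buyer price: pb = (1215 − 540)/7.5 = 90; invert supply for the seller price: ps = (540 − (-369))/9 = 101.
The subsidy must fill the gap: s = ps − pb = 101 − 90 = 11.

Required subsidy s = 11 per unit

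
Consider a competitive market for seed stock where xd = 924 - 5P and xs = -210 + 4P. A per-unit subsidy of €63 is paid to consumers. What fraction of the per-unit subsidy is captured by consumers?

Pre-subsidy: 924 - 5P = -210 + 4P gives P* = 126, x* = 294.
With the rebate, buyers effectively pay Pb = Ps − 63, where Ps is the price sellers receive.
Demand in terms of Ps becomes xd = 924 − 5(Ps − 63) = 1239 - 5Ps. Setting this equal to supply: 1239 - 5Ps = -210 + 4Ps, so Ps = 161.
Buyers pay Pb = 161 − 63 = 98; x' = -210 + 4·161 = 434.
Buyers' price falls by P* − Pb = 126 − 98 = 28; sellers' price rises by Ps − P* = 161 − 126 = 35.
So consumers capture 28/63 = 4/9 of each unit of subsidy.

Consumer share = 4/9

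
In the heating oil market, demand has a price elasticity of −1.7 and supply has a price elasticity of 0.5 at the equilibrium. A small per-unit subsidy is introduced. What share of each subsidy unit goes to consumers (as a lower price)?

For a small subsidy around the equilibrium, the benefit split depends on the relative slopes, which at a point are proportional to the elasticities.
Buyer share = εs/(εs + |εd|) = 0.5/(0.5 + 1.7) = 5/22; seller share = |εd|/(εs + |εd|) = 17/22.

Consumer share = 5/22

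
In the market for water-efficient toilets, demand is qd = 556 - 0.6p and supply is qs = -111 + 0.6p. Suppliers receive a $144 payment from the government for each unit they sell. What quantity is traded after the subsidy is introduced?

q' = 265.7

Pre-subsidy: 556 - 0.6p = -111 + 0.6p gives p* = 3335/6, q* = 222.5.
With the subsidy, sellers receive ps = pb + 144 for each unit, where pb is the price buyers pay.
Supply in terms of pb becomes qs = -111 + 0.6(pb + 144) = -24.6 + 0.6pb. Setting this equal to demand: 556 - 0.6pb = -24.6 + 0.6pb, so pb = 2903/6.
Sellers receive ps = 2903/6 + 144 = 3767/6; q' = 556 − 0.6·(2903/6) = 265.7.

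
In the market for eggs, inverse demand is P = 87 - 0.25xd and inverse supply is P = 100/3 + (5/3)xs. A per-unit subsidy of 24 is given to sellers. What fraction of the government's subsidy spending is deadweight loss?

DWL / government spending = 36/233

Pre-subsidy: 87 - 0.25x = 100/3 + (5/3)x gives x* = 28 and P* = 80.
With the subsidy, sellers receive Ps = Pb + 24 for each unit, where Pb is the price buyers pay.
On the curves, Pb = 87 - 0.25x and Ps = 100/3 + (5/3)x; the wedge Ps − Pb = 24 gives 100/3 + (5/3)x − (87 - 0.25x) = 24, so x' = 932/23.
Then Pb = 87 − 0.25·(932/23) = 1768/23 and Ps = 100/3 + (5/3)·(932/23) = 2320/23.
ΔCS = ½(28 + 932/23)(80 − 1768/23) = 56736/529; ΔPS = ½(28 + 932/23)(2320/23 − 80) = 378240/529.
Government spending = 24 × 932/23 = 22368/23.
DWL = ½ × 24 × (932/23 − 28) = 3456/23; fraction = (3456/23) / (22368/23) = 36/233.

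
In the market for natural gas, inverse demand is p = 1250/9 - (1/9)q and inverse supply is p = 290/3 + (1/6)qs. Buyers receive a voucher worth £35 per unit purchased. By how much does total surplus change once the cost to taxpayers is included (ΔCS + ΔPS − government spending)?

Net change in total surplus = -£2205

Pre-subsidy: 1250/9 - (1/9)q = 290/3 + (1/6)q gives q* = 152 and p* = 122.
With the rebate, buyers effectively pay pb = ps − 35, where ps is the price sellers receive.
On the curves, pb = 1250/9 - (1/9)q and ps = 290/3 + (1/6)q; the wedge ps − pb = 35 gives 290/3 + (1/6)q − (1250/9 - (1/9)q) = 35, so q' = 278.
Then pb = 1250/9 − (1/9)·278 = 108 and ps = 290/3 + (1/6)·278 = 143.
ΔCS = ½(152 + 278)(122 − 108) = 3010; ΔPS = ½(152 + 278)(143 − 122) = 4515.
Government spending = 35 × 278 = 9730.
Net change = 3010 + 4515 − 9730 = -2205. The loss equals the DWL triangle ½·35·126.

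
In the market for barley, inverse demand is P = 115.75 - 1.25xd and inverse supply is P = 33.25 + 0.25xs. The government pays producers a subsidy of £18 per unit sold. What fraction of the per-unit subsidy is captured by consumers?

Consumer share = 5/6

Pre-subsidy: 115.75 - 1.25x = 33.25 + 0.25x gives x* = 55 and P* = 47.
With the subsidy, sellers receive Ps = Pb + 18 for each unit, where Pb is the price buyers pay.
On the curves, Pb = 115.75 - 1.25x and Ps = 33.25 + 0.25x; the wedge Ps − Pb = 18 gives 33.25 + 0.25x − (115.75 - 1.25x) = 18, so x' = 67.
Then Pb = 115.75 − 1.25·67 = 32 and Ps = 33.25 + 0.25·67 = 50.
Buyers' price falls by P* − Pb = 47 − 32 = 15; sellers' price rises by Ps − P* = 50 − 47 = 3.
So consumers capture 15/18 = 5/6 of each unit of subsidy.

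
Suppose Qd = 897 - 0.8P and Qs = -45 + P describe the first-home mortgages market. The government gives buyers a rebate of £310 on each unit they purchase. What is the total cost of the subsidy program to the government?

Pre-subsidy: 897 - 0.8P = -45 + P gives P* = 1570/3, Q* = 1435/3.
With the rebate, buyers effectively pay Pb = Ps − 310, where Ps is the price sellers receive.
Demand in terms of Ps becomes Qd = 897 − 0.8(Ps − 310) = 1145 - 0.8Ps. Setting this equal to supply: 1145 - 0.8Ps = -45 + Ps, so Ps = 5950/9.
Buyers pay Pb = 5950/9 − 310 = 3160/9; Q' = -45 + 1·(5950/9) = 5545/9.
Government outlay = subsidy × quantity = 310 × 5545/9 = 1718950/9.

Government cost = 1718950/9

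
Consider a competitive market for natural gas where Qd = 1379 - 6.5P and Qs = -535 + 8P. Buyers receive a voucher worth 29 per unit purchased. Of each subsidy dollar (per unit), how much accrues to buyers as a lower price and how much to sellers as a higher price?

Pre-subsidy: 1379 - 6.5P = -535 + 8P gives P* = 132, Q* = 521.
With the rebate, buyers effectively pay Pb = Ps − 29, where Ps is the price sellers receive.
Demand in terms of Ps becomes Qd = 1379 − 6.5(Ps − 29) = 1567.5 - 6.5Ps. Setting this equal to supply: 1567.5 - 6.5Ps = -535 + 8Ps, so Ps = 145.
Buyers pay Pb = 145 − 29 = 116; Q' = -535 + 8·145 = 625.
Buyers' price falls by P* − Pb = 132 − 116 = 16; sellers' price rises by Ps − P* = 145 − 132 = 13.

Buyers gain 16 per unit; sellers gain 13 per unit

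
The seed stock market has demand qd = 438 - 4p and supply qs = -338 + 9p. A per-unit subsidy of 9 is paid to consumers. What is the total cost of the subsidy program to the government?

Government cost = 26226/13

Pre-subsidy: 438 - 4p = -338 + 9p gives p* = 776/13, q* = 2590/13.
With the rebate, buyers effectively pay pb = ps − 9, where ps is the price sellers receive.
Demand in terms of ps becomes qd = 438 − 4(ps − 9) = 474 - 4ps. Setting this equal to supply: 474 - 4ps = -338 + 9ps, so ps = 812/13.
Buyers pay pb = 812/13 − 9 = 695/13; q' = -338 + 9·(812/13) = 2914/13.
Government outlay = subsidy × quantity = 9 × 2914/13 = 26226/13.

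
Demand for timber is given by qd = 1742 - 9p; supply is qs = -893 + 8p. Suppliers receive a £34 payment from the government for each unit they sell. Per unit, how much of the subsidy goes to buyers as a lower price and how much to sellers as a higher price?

Pre-subsidy: 1742 - 9p = -893 + 8p gives p* = 155, q* = 347.
With the subsidy, sellers receive ps = pb + 34 for each unit, where pb is the price buyers pay.
Supply in terms of pb becomes qs = -893 + 8(pb + 34) = -621 + 8pb. Setting this equal to demand: 1742 - 9pb = -621 + 8pb, so pb = 139.
Sellers receive ps = 139 + 34 = 173; q' = 1742 − 9·139 = 491.
Buyers' price falls by p* − pb = 155 − 139 = 16; sellers' price rises by ps − p* = 173 − 155 = 18.

Buyers gain £16 per unit; sellers gain £18 per unit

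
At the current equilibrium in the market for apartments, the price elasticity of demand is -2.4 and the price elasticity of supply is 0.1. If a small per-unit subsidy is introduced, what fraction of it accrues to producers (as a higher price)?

For a small subsidy around the equilibrium, the benefit split depends on the relative slopes, which at a point are proportional to the elasticities.
Buyer share = εs/(εs + |εd|) = 0.1/(0.1 + 2.4) = 0.04; seller share = |εd|/(εs + |εd|) = 0.96.
So producers capture 0.96 of the subsidy.

Producer share = 0.96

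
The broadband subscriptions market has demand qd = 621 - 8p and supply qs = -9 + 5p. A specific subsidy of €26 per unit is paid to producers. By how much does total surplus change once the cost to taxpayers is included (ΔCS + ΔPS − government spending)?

Net change in total surplus = -€1040

Pre-subsidy: 621 - 8p = -9 + 5p gives p* = 630/13, q* = 3033/13.
With the subsidy, sellers receive ps = pb + 26 for each unit, where pb is the price buyers pay.
Supply in terms of pb becomes qs = -9 + 5(pb + 26) = 121 + 5pb. Setting this equal to demand: 621 - 8pb = 121 + 5pb, so pb = 500/13.
Sellers receive ps = 500/13 + 26 = 838/13; q' = 621 − 8·(500/13) = 4073/13.
ΔCS = ½(3033/13 + 4073/13)(630/13 − 500/13) = 35530/13; ΔPS = ½(3033/13 + 4073/13)(838/13 − 630/13) = 56848/13.
Government spending = 26 × 4073/13 = 8146.
Net change = 35530/13 + 56848/13 − 8146 = -1040. The loss equals the DWL triangle ½·26·80.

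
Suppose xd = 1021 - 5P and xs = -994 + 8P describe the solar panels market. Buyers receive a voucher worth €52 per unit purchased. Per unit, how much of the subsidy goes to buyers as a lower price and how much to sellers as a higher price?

Pre-subsidy: 1021 - 5P = -994 + 8P gives P* = 155, x* = 246.
With the rebate, buyers effectively pay Pb = Ps − 52, where Ps is the price sellers receive.
Demand in terms of Ps becomes xd = 1021 − 5(Ps − 52) = 1281 - 5Ps. Setting this equal to supply: 1281 - 5Ps = -994 + 8Ps, so Ps = 175.
Buyers pay Pb = 175 − 52 = 123; x' = -994 + 8·175 = 406.
Buyers' price falls by P* − Pb = 155 − 123 = 32; sellers' price rises by Ps − P* = 175 − 155 = 20.

Buyers gain €32 per unit; sellers gain €20 per unit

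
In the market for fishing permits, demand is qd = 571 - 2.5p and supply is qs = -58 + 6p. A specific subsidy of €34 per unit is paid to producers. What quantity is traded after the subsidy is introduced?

Pre-subsidy: 571 - 2.5p = -58 + 6p gives p* = 74, q* = 386.
With the subsidy, sellers receive ps = pb + 34 for each unit, where pb is the price buyers pay.
Supply in terms of pb becomes qs = -58 + 6(pb + 34) = 146 + 6pb. Setting this equal to demand: 571 - 2.5pb = 146 + 6pb, so pb = 50.
Sellers receive ps = 50 + 34 = 84; q' = 571 − 2.5·50 = 446.

q' = 446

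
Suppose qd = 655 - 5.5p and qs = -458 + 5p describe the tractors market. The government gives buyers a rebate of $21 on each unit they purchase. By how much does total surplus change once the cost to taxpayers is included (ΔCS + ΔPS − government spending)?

Net change in total surplus = -$577.5

Pre-subsidy: 655 - 5.5p = -458 + 5p gives p* = 106, q* = 72.
With the rebate, buyers effectively pay pb = ps − 21, where ps is the price sellers receive.
Demand in terms of ps becomes qd = 655 − 5.5(ps − 21) = 770.5 - 5.5ps. Setting this equal to supply: 770.5 - 5.5ps = -458 + 5ps, so ps = 117.
Buyers pay pb = 117 − 21 = 96; q' = -458 + 5·117 = 127.
ΔCS = ½(72 + 127)(106 − 96) = 995; ΔPS = ½(72 + 127)(117 − 106) = 1094.5.
Government spending = 21 × 127 = 2667.
Net change = 995 + 1094.5 − 2667 = -577.5. The loss equals the DWL triangle ½·21·55.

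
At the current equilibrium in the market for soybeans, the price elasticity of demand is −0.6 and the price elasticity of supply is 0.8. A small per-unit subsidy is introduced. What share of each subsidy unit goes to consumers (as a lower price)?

Consumer share = 4/7

For a small subsidy around the equilibrium, the benefit split depends on the relative slopes, which at a point are proportional to the elasticities.
Buyer share = εs/(εs + |εd|) = 0.8/(0.8 + 0.6) = 4/7; seller share = |εd|/(εs + |εd|) = 3/7.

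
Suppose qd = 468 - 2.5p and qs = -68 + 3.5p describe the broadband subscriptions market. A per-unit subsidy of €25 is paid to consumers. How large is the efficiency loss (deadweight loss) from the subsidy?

Deadweight loss = 21875/48

Pre-subsidy: 468 - 2.5p = -68 + 3.5p gives p* = 268/3, q* = 734/3.
With the rebate, buyers effectively pay pb = ps − 25, where ps is the price sellers receive.
Demand in terms of ps becomes qd = 468 − 2.5(ps − 25) = 530.5 - 2.5ps. Setting this equal to supply: 530.5 - 2.5ps = -68 + 3.5ps, so ps = 99.75.
Buyers pay pb = 99.75 − 25 = 74.75; q' = -68 + 3.5·99.75 = 281.125.
The subsidy expands output by 281.125 − 734/3 = 875/24 past the efficient level; on those units the gap between marginal cost and willingness to pay runs from 0 up to 25.
DWL = ½ × 25 × 875/24 = 21875/48.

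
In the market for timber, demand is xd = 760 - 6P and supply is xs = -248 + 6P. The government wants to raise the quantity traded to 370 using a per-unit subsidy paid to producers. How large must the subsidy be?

At x = 370, invert demand for the buyer price: Pb = (760 − 370)/6 = 65; invert supply for the seller price: Ps = (370 − (-248))/6 = 103.
The subsidy must fill the gap: s = Ps − Pb = 103 − 65 = 38.

Required subsidy s = 38 per unit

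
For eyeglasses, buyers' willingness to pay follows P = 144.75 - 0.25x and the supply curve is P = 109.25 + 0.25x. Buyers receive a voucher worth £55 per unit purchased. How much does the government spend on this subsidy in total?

Pre-subsidy: 144.75 - 0.25x = 109.25 + 0.25x gives x* = 71 and P* = 127.
With the rebate, buyers effectively pay Pb = Ps − 55, where Ps is the price sellers receive.
On the curves, Pb = 144.75 - 0.25x and Ps = 109.25 + 0.25x; the wedge Ps − Pb = 55 gives 109.25 + 0.25x − (144.75 - 0.25x) = 55, so x' = 181.
Then Pb = 144.75 − 0.25·181 = 99.5 and Ps = 109.25 + 0.25·181 = 154.5.
Government outlay = subsidy × quantity = 55 × 181 = 9955.

Government cost = £9955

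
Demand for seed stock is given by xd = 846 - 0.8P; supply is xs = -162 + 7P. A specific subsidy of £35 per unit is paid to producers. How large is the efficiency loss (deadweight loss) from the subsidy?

Pre-subsidy: 846 - 0.8P = -162 + 7P gives P* = 1680/13, x* = 9654/13.
With the subsidy, sellers receive Ps = Pb + 35 for each unit, where Pb is the price buyers pay.
Supply in terms of Pb becomes xs = -162 + 7(Pb + 35) = 83 + 7Pb. Setting this equal to demand: 846 - 0.8Pb = 83 + 7Pb, so Pb = 3815/39.
Sellers receive Ps = 3815/39 + 35 = 5180/39; x' = 846 − 0.8·(3815/39) = 29942/39.
The subsidy expands output by 29942/39 − 9654/13 = 980/39 past the efficient level; on those units the gap between marginal cost and willingness to pay runs from 0 up to 35.
DWL = ½ × 35 × 980/39 = 17150/39.

Deadweight loss = 17150/39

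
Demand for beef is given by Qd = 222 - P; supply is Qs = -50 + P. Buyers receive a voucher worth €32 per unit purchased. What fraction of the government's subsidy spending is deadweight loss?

DWL / government spending = 4/51

Pre-subsidy: 222 - P = -50 + P gives P* = 136, Q* = 86.
With the rebate, buyers effectively pay Pb = Ps − 32, where Ps is the price sellers receive.
Demand in terms of Ps becomes Qd = 222 − 1(Ps − 32) = 254 - Ps. Setting this equal to supply: 254 - Ps = -50 + Ps, so Ps = 152.
Buyers pay Pb = 152 − 32 = 120; Q' = -50 + 1·152 = 102.
ΔCS = ½(86 + 102)(136 − 120) = 1504; ΔPS = ½(86 + 102)(152 − 136) = 1504.
Government spending = 32 × 102 = 3264.
DWL = ½ × 32 × (102 − 86) = 256; fraction = 256 / 3264 = 4/51.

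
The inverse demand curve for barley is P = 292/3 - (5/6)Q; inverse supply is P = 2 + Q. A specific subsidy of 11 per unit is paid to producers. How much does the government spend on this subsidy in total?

Pre-subsidy: 292/3 - (5/6)Q = 2 + Q gives Q* = 52 and P* = 54.
With the subsidy, sellers receive Ps = Pb + 11 for each unit, where Pb is the price buyers pay.
On the curves, Pb = 292/3 - (5/6)Q and Ps = 2 + Q; the wedge Ps − Pb = 11 gives 2 + Q − (292/3 - (5/6)Q) = 11, so Q' = 58.
Then Pb = 292/3 − (5/6)·58 = 49 and Ps = 2 + 1·58 = 60.
Government outlay = subsidy × quantity = 11 × 58 = 638.

Government cost = 638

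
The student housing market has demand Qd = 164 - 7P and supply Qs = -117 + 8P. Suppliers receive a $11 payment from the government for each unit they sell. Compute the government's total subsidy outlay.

Pre-subsidy: 164 - 7P = -117 + 8P gives P* = 281/15, Q* = 493/15.
With the subsidy, sellers receive Ps = Pb + 11 for each unit, where Pb is the price buyers pay.
Supply in terms of Pb becomes Qs = -117 + 8(Pb + 11) = -29 + 8Pb. Setting this equal to demand: 164 - 7Pb = -29 + 8Pb, so Pb = 193/15.
Sellers receive Ps = 193/15 + 11 = 358/15; Q' = 164 − 7·(193/15) = 1109/15.
Government outlay = subsidy × quantity = 11 × 1109/15 = 12199/15.

Government cost = 12199/15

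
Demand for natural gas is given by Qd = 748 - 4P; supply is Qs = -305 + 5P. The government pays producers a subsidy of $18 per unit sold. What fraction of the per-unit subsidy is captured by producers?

Producer share = 4/9

Pre-subsidy: 748 - 4P = -305 + 5P gives P* = 117, Q* = 280.
With the subsidy, sellers receive Ps = Pb + 18 for each unit, where Pb is the price buyers pay.
Supply in terms of Pb becomes Qs = -305 + 5(Pb + 18) = -215 + 5Pb. Setting this equal to demand: 748 - 4Pb = -215 + 5Pb, so Pb = 107.
Sellers receive Ps = 107 + 18 = 125; Q' = 748 − 4·107 = 320.
Buyers' price falls by P* − Pb = 117 − 107 = 10; sellers' price rises by Ps − P* = 125 − 117 = 8.
So producers capture 8/18 = 4/9 of each unit of subsidy.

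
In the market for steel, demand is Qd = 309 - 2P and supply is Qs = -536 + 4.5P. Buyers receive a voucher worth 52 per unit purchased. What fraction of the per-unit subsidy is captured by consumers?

Consumer share = 9/13

Pre-subsidy: 309 - 2P = -536 + 4.5P gives P* = 130, Q* = 49.
With the rebate, buyers effectively pay Pb = Ps − 52, where Ps is the price sellers receive.
Demand in terms of Ps becomes Qd = 309 − 2(Ps − 52) = 413 - 2Ps. Setting this equal to supply: 413 - 2Ps = -536 + 4.5Ps, so Ps = 146.
Buyers pay Pb = 146 − 52 = 94; Q' = -536 + 4.5·146 = 121.
Buyers' price falls by P* − Pb = 130 − 94 = 36; sellers' price rises by Ps − P* = 146 − 130 = 16.
So consumers capture 36/52 = 9/13 of each unit of subsidy.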